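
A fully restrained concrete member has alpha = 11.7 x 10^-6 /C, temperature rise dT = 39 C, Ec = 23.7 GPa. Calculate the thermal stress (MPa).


sigma = alpha * dT * Ec
= 11.7e-6 * 39 * 23.7 * 1000
= 10.814 MPa

10.814


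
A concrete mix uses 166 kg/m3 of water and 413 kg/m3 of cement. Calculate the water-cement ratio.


w/c = water / cement
w/c = 166 / 413 = 0.402

0.402


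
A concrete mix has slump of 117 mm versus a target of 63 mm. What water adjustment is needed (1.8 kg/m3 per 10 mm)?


Difference = 63 - 117 = -54 mm
Water adjustment = -54 * 1.8 / 10 = -9.7 kg/m3

-9.7


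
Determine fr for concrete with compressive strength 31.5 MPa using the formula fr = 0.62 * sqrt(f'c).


fr = 0.62 * sqrt(31.5)
= 3.48 MPa

3.48


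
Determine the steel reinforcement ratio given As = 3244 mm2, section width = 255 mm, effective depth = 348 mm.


rho = As / (b * d)
= 3244 / (255 * 348)
= 0.0366

0.0366


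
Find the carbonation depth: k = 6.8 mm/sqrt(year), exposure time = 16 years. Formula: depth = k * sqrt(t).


depth = k * sqrt(t)
= 6.8 * sqrt(16)
= 27.2 mm

27.2


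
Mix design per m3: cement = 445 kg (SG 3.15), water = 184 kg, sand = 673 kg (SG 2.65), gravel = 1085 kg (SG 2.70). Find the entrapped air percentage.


Vol cement = 445 / (3.15 * 1000) = 0.14127 m3
Vol water = 184 / 1000 = 0.184 m3
Vol sand = 673 / (2.65 * 1000) = 0.253962 m3
Vol gravel = 1085 / (2.70 * 1000) = 0.401852 m3
Total solid + water volume = 0.981084 m3
Air = (1 - 0.981084) * 100 = 1.89%

1.89


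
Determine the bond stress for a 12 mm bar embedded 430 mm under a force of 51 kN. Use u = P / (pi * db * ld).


u = P / (pi * db * ld)
= 51 * 1000 / (pi * 12 * 430)
= 3.146 MPa

3.146


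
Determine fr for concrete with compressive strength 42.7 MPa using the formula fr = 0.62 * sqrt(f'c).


fr = 0.62 * sqrt(42.7)
= 4.051 MPa

4.051


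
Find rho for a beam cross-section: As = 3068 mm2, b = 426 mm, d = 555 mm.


rho = As / (b * d)
= 3068 / (426 * 555)
= 0.013

0.013


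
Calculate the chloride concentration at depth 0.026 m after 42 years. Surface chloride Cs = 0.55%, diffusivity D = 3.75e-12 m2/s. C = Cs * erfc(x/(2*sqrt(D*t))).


t_seconds = 42 * 365.25 * 24 * 3600 = 1325419200.0 s
arg = 0.026 / (2 * sqrt(3.75e-12 * 1325419200.0))
= 0.1844
erfc(0.1844) = 0.7943
C = 0.55 * 0.7943 = 0.4368%

0.4368


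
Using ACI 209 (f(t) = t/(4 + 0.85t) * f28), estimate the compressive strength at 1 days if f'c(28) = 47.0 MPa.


f(1) = 1 / (4 + 0.85 * 1) * 47.0
= 1 / 4.85 * 47.0
= 9.69 MPa

9.69


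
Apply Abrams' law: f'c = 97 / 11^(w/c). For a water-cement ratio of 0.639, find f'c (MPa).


f'c = 97 / 11^0.639
= 97 / 4.629
= 20.96 MPa

20.96


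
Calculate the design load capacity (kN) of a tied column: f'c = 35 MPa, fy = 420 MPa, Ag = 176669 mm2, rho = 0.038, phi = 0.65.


Ast = rho * Ag = 0.038 * 176669 = 6713.422 mm2
phi*Pn = 0.65 * 0.80 * (0.85 * 35 * (176669 - 6713.422) + 420 * 6713.422) / 1000
= 4095.42 kN

4095.42


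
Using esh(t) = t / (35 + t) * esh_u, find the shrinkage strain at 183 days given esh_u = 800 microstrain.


esh(183) = 183 / (35 + 183) * 800
= 183 / 218 * 800
= 671.6 microstrain

671.6


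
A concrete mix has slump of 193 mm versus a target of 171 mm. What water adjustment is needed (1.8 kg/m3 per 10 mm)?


Difference = 171 - 193 = -22 mm
Water adjustment = -22 * 1.8 / 10 = -4.0 kg/m3

-4.0


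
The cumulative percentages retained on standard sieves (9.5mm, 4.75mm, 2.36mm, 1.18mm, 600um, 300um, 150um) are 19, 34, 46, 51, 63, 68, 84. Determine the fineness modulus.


FM = sum(cumulative % retained) / 100
= 365 / 100
= 3.65

3.65


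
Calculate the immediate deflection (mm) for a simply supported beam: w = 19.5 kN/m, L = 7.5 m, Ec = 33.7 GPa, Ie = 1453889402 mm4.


Convert: L = 7.5 m = 7500 mm, Ec = 33.7 GPa = 33700 MPa
delta = 5 * 19.5 * 7500^4 / (384 * 33700 * 1453889402)
= 16.4 mm

16.4


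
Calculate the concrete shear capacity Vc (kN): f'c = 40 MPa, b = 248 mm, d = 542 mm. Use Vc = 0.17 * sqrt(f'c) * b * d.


Vc = 0.17 * sqrt(40) * 248 * 542 / 1000
= 144.52 kN

144.52


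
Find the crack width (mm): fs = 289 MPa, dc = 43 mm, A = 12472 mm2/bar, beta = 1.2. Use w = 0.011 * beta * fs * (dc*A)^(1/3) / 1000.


w = 0.011 * beta * fs * (dc * A)^(1/3) / 1000
= 0.011 * 1.2 * 289 * (43 * 12472)^(1/3) / 1000
= 0.31 mm

0.31


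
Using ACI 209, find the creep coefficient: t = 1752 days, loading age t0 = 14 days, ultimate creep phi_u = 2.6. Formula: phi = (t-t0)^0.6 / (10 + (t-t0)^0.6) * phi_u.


dt = 1752 - 14 = 1738
phi = 1738^0.6 / (10 + 1738^0.6) * 2.6
= 2.334

2.334


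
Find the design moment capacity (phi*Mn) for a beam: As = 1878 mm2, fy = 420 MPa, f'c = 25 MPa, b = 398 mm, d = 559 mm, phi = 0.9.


a = As * fy / (0.85 * f'c * b)
= 1878 * 420 / (0.85 * 25 * 398)
= 93.2616 mm
Mn = As * fy * (d - a/2) / 10^6
= 404.1363 kN-m
phi*Mn = 0.9 * 404.1363 = 363.72 kN-m

363.72


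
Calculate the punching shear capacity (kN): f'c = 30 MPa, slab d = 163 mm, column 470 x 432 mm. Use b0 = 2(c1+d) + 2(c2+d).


b0 = 2*(470 + 163) + 2*(432 + 163) = 2456 mm
Vc = 0.33 * sqrt(30) * 2456 * 163 / 1000
= 723.59 kN

723.59


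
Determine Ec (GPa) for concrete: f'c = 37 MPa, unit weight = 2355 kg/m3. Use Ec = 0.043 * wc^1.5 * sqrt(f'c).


Ec = 0.043 * 2355^1.5 * sqrt(37) / 1000
= 29.89 GPa

29.89


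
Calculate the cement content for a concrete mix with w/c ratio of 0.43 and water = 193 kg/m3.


Cement = water / (w/c)
= 193 / 0.43
= 448.8 kg/m3

448.8


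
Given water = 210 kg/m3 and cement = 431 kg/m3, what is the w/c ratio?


w/c = water / cement
w/c = 210 / 431 = 0.487

0.487


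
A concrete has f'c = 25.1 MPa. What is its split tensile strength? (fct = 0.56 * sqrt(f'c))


fct = 0.56 * sqrt(25.1)
= 0.56 * 5.01
= 2.806 MPa

2.806


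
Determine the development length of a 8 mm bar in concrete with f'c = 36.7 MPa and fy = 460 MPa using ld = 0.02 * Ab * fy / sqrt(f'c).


Ab = pi * 8^2 / 4 = 50.265 mm2
ld = 0.02 * 50.265 * 460 / sqrt(36.7)
= 76.3 mm

76.3


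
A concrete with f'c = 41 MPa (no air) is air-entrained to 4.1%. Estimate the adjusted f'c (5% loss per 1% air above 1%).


Strength loss = (4.1 - 1) * 5 = 15.5%
f'c = 41 * (1 - 15.5/100)
= 34.64 MPa

34.64


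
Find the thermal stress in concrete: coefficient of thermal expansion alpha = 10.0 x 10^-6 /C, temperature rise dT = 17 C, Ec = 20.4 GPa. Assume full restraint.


sigma = alpha * dT * Ec
= 10.0e-6 * 17 * 20.4 * 1000
= 3.468 MPa

3.468


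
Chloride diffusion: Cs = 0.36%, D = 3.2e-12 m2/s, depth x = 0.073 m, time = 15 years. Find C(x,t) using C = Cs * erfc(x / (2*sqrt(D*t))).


t_seconds = 15 * 365.25 * 24 * 3600 = 473364000.0 s
arg = 0.073 / (2 * sqrt(3.2e-12 * 473364000.0))
= 0.9378
erfc(0.9378) = 0.1847
C = 0.36 * 0.1847 = 0.0665%

0.0665


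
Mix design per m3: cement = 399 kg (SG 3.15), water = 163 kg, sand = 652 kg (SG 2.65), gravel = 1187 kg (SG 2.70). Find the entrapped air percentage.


Vol cement = 399 / (3.15 * 1000) = 0.126667 m3
Vol water = 163 / 1000 = 0.163 m3
Vol sand = 652 / (2.65 * 1000) = 0.246038 m3
Vol gravel = 1187 / (2.70 * 1000) = 0.43963 m3
Total solid + water volume = 0.975334 m3
Air = (1 - 0.975334) * 100 = 2.47%

2.47


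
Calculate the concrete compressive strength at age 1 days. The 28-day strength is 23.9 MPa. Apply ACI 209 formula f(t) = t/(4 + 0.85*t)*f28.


f(1) = 1 / (4 + 0.85 * 1) * 23.9
= 1 / 4.85 * 23.9
= 4.93 MPa

4.93


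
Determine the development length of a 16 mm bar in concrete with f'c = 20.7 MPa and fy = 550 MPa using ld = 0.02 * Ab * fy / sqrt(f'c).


Ab = pi * 16^2 / 4 = 201.062 mm2
ld = 0.02 * 201.062 * 550 / sqrt(20.7)
= 486.1 mm

486.1


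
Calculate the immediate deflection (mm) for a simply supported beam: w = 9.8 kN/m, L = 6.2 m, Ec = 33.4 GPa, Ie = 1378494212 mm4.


Convert: L = 6.2 m = 6200 mm, Ec = 33.4 GPa = 33400 MPa
delta = 5 * 9.8 * 6200^4 / (384 * 33400 * 1378494212)
= 4.1 mm

4.1


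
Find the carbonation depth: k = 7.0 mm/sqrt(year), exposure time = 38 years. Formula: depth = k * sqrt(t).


depth = k * sqrt(t)
= 7.0 * sqrt(38)
= 43.15 mm

43.15


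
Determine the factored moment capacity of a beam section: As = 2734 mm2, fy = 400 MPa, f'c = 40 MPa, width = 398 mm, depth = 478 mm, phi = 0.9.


a = As * fy / (0.85 * f'c * b)
= 2734 * 400 / (0.85 * 40 * 398)
= 80.8158 mm
Mn = As * fy * (d - a/2) / 10^6
= 478.5507 kN-m
phi*Mn = 0.9 * 478.5507 = 430.7 kN-m

430.7


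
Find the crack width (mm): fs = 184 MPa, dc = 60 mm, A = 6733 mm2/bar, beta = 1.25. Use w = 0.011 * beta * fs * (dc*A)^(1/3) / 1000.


w = 0.011 * beta * fs * (dc * A)^(1/3) / 1000
= 0.011 * 1.25 * 184 * (60 * 6733)^(1/3) / 1000
= 0.187 mm

0.187


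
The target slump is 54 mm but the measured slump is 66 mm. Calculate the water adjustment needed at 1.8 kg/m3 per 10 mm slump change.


Difference = 54 - 66 = -12 mm
Water adjustment = -12 * 1.8 / 10 = -2.2 kg/m3

-2.2


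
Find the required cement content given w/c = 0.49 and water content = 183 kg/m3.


Cement = water / (w/c)
= 183 / 0.49
= 373.5 kg/m3

373.5


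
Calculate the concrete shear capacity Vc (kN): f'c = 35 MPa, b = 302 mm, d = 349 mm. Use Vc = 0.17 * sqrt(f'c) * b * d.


Vc = 0.17 * sqrt(35) * 302 * 349 / 1000
= 106.0 kN

106.0


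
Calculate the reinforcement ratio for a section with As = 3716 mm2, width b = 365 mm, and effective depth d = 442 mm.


rho = As / (b * d)
= 3716 / (365 * 442)
= 0.023

0.023


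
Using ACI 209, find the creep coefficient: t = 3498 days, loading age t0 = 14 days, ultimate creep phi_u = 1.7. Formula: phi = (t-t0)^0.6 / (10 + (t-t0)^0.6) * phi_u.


dt = 3498 - 14 = 3484
phi = 3484^0.6 / (10 + 3484^0.6) * 1.7
= 1.581

1.581


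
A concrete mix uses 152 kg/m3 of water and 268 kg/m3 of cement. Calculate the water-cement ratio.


w/c = water / cement
w/c = 152 / 268 = 0.567

0.567


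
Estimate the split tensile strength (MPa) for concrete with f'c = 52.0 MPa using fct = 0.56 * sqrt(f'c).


fct = 0.56 * sqrt(52.0)
= 0.56 * 7.211
= 4.038 MPa

4.038


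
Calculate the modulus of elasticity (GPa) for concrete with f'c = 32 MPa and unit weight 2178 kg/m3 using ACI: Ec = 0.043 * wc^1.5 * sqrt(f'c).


Ec = 0.043 * 2178^1.5 * sqrt(32) / 1000
= 24.72 GPa

24.72


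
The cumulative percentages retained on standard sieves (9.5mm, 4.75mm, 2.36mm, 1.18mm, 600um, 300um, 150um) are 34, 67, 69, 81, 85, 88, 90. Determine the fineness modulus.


FM = sum(cumulative % retained) / 100
= 514 / 100
= 5.14

5.14


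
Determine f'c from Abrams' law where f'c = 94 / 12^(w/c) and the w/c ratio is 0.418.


f'c = 94 / 12^0.418
= 94 / 2.826
= 33.27 MPa

33.27


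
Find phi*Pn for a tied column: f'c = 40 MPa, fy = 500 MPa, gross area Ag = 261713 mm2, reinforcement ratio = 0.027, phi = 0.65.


Ast = rho * Ag = 0.027 * 261713 = 7066.251 mm2
phi*Pn = 0.65 * 0.80 * (0.85 * 40 * (261713 - 7066.251) + 500 * 7066.251) / 1000
= 6339.38 kN

6339.38


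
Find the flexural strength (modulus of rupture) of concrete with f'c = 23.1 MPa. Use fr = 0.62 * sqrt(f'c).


fr = 0.62 * sqrt(23.1)
= 2.98 MPa

2.98


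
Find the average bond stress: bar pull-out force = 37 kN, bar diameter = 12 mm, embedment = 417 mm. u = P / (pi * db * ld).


u = P / (pi * db * ld)
= 37 * 1000 / (pi * 12 * 417)
= 2.354 MPa

2.354


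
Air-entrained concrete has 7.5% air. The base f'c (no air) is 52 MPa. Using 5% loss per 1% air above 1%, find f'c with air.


Strength loss = (7.5 - 1) * 5 = 32.5%
f'c = 52 * (1 - 32.5/100)
= 35.1 MPa

35.1


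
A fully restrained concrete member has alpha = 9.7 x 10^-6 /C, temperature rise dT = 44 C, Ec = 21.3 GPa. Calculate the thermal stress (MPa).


sigma = alpha * dT * Ec
= 9.7e-6 * 44 * 21.3 * 1000
= 9.091 MPa

9.091


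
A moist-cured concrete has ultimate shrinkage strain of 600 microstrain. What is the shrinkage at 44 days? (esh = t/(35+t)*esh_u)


esh(44) = 44 / (35 + 44) * 600
= 44 / 79 * 600
= 334.2 microstrain

334.2


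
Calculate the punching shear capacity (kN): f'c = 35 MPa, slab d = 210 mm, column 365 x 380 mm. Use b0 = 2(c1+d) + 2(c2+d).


b0 = 2*(365 + 210) + 2*(380 + 210) = 2330 mm
Vc = 0.33 * sqrt(35) * 2330 * 210 / 1000
= 955.26 kN

955.26


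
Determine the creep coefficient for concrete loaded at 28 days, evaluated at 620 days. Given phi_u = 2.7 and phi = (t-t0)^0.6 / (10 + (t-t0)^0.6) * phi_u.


dt = 620 - 28 = 592
phi = 592^0.6 / (10 + 592^0.6) * 2.7
= 2.218

2.218


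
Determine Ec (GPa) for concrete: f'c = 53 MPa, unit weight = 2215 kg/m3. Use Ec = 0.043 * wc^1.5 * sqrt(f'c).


Ec = 0.043 * 2215^1.5 * sqrt(53) / 1000
= 32.63 GPa

32.63


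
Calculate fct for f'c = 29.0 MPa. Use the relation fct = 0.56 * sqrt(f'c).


fct = 0.56 * sqrt(29.0)
= 0.56 * 5.385
= 3.016 MPa

3.016


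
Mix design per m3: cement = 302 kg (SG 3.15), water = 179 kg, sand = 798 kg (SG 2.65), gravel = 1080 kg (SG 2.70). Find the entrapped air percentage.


Vol cement = 302 / (3.15 * 1000) = 0.095873 m3
Vol water = 179 / 1000 = 0.179 m3
Vol sand = 798 / (2.65 * 1000) = 0.301132 m3
Vol gravel = 1080 / (2.70 * 1000) = 0.4 m3
Total solid + water volume = 0.976005 m3
Air = (1 - 0.976005) * 100 = 2.4%

2.4


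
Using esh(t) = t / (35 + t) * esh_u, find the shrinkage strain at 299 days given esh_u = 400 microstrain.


esh(299) = 299 / (35 + 299) * 400
= 299 / 334 * 400
= 358.1 microstrain

358.1


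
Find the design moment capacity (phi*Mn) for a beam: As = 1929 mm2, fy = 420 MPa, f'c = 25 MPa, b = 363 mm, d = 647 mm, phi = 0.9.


a = As * fy / (0.85 * f'c * b)
= 1929 * 420 / (0.85 * 25 * 363)
= 105.0306 mm
Mn = As * fy * (d - a/2) / 10^6
= 481.6396 kN-m
phi*Mn = 0.9 * 481.6396 = 433.48 kN-m

433.48


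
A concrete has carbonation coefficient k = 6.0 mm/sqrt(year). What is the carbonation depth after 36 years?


depth = k * sqrt(t)
= 6.0 * sqrt(36)
= 36.0 mm

36.0


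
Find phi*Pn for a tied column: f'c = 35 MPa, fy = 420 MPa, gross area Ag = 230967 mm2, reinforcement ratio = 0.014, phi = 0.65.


Ast = rho * Ag = 0.014 * 230967 = 3233.538 mm2
phi*Pn = 0.65 * 0.80 * (0.85 * 35 * (230967 - 3233.538) + 420 * 3233.538) / 1000
= 4229.24 kN

4229.24


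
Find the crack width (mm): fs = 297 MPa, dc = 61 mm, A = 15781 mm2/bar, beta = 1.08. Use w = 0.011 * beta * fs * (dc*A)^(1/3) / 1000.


w = 0.011 * beta * fs * (dc * A)^(1/3) / 1000
= 0.011 * 1.08 * 297 * (61 * 15781)^(1/3) / 1000
= 0.348 mm

0.348


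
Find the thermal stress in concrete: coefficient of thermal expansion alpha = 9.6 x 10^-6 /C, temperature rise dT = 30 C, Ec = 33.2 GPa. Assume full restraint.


sigma = alpha * dT * Ec
= 9.6e-6 * 30 * 33.2 * 1000
= 9.562 MPa

9.562


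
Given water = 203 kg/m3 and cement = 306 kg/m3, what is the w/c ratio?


w/c = water / cement
w/c = 203 / 306 = 0.663

0.663


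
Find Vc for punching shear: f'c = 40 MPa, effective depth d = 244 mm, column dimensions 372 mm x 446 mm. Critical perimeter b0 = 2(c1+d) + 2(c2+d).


b0 = 2*(372 + 244) + 2*(446 + 244) = 2612 mm
Vc = 0.33 * sqrt(40) * 2612 * 244 / 1000
= 1330.17 kN

1330.17


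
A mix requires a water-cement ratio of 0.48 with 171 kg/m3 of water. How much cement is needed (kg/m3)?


Cement = water / (w/c)
= 171 / 0.48
= 356.2 kg/m3

356.2


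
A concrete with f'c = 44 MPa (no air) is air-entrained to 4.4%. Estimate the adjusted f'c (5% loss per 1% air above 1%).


Strength loss = (4.4 - 1) * 5 = 17.0%
f'c = 44 * (1 - 17.0/100)
= 36.52 MPa

36.52


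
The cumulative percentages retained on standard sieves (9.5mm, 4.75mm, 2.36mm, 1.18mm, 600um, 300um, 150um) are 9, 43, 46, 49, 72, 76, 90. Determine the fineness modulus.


FM = sum(cumulative % retained) / 100
= 385 / 100
= 3.85

3.85


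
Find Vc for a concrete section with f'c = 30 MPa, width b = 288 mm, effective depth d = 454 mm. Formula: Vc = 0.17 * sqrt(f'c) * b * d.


Vc = 0.17 * sqrt(30) * 288 * 454 / 1000
= 121.75 kN

121.75


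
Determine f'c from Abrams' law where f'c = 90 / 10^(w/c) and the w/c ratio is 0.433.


f'c = 90 / 10^0.433
= 90 / 2.71
= 33.21 MPa

33.21


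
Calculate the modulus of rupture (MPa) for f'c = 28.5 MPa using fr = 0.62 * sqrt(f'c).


fr = 0.62 * sqrt(28.5)
= 3.31 MPa

3.31


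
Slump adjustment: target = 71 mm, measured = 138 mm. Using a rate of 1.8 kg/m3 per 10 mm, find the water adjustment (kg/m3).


Difference = 71 - 138 = -67 mm
Water adjustment = -67 * 1.8 / 10 = -12.1 kg/m3

-12.1


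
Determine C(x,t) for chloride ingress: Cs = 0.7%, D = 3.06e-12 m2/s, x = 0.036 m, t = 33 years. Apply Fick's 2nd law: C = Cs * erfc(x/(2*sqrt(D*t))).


t_seconds = 33 * 365.25 * 24 * 3600 = 1041400800.0 s
arg = 0.036 / (2 * sqrt(3.06e-12 * 1041400800.0))
= 0.3189
erfc(0.3189) = 0.652
C = 0.7 * 0.652 = 0.4564%

0.4564


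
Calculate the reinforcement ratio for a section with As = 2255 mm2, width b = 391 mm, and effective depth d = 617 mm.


rho = As / (b * d)
= 2255 / (391 * 617)
= 0.0093

0.0093


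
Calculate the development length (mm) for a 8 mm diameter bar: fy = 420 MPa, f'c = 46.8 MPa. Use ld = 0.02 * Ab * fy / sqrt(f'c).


Ab = pi * 8^2 / 4 = 50.265 mm2
ld = 0.02 * 50.265 * 420 / sqrt(46.8)
= 61.7 mm

61.7


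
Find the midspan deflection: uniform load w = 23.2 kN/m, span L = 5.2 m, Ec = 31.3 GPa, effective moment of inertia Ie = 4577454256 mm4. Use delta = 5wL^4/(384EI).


Convert: L = 5.2 m = 5200 mm, Ec = 31.3 GPa = 31300 MPa
delta = 5 * 23.2 * 5200^4 / (384 * 31300 * 4577454256)
= 1.54 mm

1.54


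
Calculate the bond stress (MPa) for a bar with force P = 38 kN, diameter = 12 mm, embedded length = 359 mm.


u = P / (pi * db * ld)
= 38 * 1000 / (pi * 12 * 359)
= 2.808 MPa

2.808


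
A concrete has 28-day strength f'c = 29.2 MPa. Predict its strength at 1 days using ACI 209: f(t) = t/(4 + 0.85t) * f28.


f(1) = 1 / (4 + 0.85 * 1) * 29.2
= 1 / 4.85 * 29.2
= 6.02 MPa

6.02


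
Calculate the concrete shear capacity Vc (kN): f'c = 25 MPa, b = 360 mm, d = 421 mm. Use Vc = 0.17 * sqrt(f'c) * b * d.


Vc = 0.17 * sqrt(25) * 360 * 421 / 1000
= 128.83 kN

128.83


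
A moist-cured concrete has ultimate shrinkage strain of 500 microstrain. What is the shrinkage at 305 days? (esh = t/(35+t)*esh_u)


esh(305) = 305 / (35 + 305) * 500
= 305 / 340 * 500
= 448.5 microstrain

448.5


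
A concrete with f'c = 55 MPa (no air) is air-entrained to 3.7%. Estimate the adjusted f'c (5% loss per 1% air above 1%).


Strength loss = (3.7 - 1) * 5 = 13.5%
f'c = 55 * (1 - 13.5/100)
= 47.58 MPa

47.58


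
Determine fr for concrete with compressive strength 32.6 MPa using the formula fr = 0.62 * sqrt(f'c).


fr = 0.62 * sqrt(32.6)
= 3.54 MPa

3.54


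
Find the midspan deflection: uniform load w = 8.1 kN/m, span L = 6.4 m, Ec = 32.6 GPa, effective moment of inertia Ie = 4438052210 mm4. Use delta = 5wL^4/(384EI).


Convert: L = 6.4 m = 6400 mm, Ec = 32.6 GPa = 32600 MPa
delta = 5 * 8.1 * 6400^4 / (384 * 32600 * 4438052210)
= 1.22 mm

1.22


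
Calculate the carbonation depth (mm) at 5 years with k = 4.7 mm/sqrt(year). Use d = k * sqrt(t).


depth = k * sqrt(t)
= 4.7 * sqrt(5)
= 10.51 mm

10.51


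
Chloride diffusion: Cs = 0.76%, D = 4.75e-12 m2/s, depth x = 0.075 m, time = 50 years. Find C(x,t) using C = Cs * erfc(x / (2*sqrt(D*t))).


t_seconds = 50 * 365.25 * 24 * 3600 = 1577880000.0 s
arg = 0.075 / (2 * sqrt(4.75e-12 * 1577880000.0))
= 0.4332
erfc(0.4332) = 0.5402
C = 0.76 * 0.5402 = 0.4105%

0.4105


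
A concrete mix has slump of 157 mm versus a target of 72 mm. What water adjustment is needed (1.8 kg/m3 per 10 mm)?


Difference = 72 - 157 = -85 mm
Water adjustment = -85 * 1.8 / 10 = -15.3 kg/m3

-15.3


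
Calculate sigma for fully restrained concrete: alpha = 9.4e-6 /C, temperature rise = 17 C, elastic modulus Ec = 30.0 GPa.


sigma = alpha * dT * Ec
= 9.4e-6 * 17 * 30.0 * 1000
= 4.794 MPa

4.794


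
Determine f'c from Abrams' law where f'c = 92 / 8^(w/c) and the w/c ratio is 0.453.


f'c = 92 / 8^0.453
= 92 / 2.565
= 35.87 MPa

35.87


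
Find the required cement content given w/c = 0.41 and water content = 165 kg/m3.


Cement = water / (w/c)
= 165 / 0.41
= 402.4 kg/m3

402.4


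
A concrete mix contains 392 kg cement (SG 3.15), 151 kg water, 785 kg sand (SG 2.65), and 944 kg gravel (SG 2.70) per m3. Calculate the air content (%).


Vol cement = 392 / (3.15 * 1000) = 0.124444 m3
Vol water = 151 / 1000 = 0.151 m3
Vol sand = 785 / (2.65 * 1000) = 0.296226 m3
Vol gravel = 944 / (2.70 * 1000) = 0.34963 m3
Total solid + water volume = 0.9213 m3
Air = (1 - 0.9213) * 100 = 7.87%

7.87


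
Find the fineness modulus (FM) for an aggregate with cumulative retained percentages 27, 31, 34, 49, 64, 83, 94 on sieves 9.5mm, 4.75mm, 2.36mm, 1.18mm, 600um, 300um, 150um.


FM = sum(cumulative % retained) / 100
= 382 / 100
= 3.82

3.82


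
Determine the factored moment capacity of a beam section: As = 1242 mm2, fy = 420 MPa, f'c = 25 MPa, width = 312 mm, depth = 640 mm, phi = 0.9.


a = As * fy / (0.85 * f'c * b)
= 1242 * 420 / (0.85 * 25 * 312)
= 78.6787 mm
Mn = As * fy * (d - a/2) / 10^6
= 313.3286 kN-m
phi*Mn = 0.9 * 313.3286 = 282.0 kN-m

282.0


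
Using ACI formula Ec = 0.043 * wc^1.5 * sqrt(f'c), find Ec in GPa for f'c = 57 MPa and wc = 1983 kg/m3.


Ec = 0.043 * 1983^1.5 * sqrt(57) / 1000
= 28.67 GPa

28.67


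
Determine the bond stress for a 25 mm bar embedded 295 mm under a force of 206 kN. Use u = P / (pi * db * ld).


u = P / (pi * db * ld)
= 206 * 1000 / (pi * 25 * 295)
= 8.891 MPa

8.891


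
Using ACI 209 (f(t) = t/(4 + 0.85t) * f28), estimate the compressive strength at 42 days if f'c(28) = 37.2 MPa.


f(42) = 42 / (4 + 0.85 * 42) * 37.2
= 42 / 39.7 * 37.2
= 39.36 MPa

39.36


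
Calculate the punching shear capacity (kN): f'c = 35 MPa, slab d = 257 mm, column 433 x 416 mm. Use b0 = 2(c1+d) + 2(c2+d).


b0 = 2*(433 + 257) + 2*(416 + 257) = 2726 mm
Vc = 0.33 * sqrt(35) * 2726 * 257 / 1000
= 1367.75 kN

1367.75


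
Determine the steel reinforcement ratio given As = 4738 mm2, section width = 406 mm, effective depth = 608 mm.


rho = As / (b * d)
= 4738 / (406 * 608)
= 0.0192

0.0192


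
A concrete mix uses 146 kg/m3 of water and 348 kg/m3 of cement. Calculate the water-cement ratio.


w/c = water / cement
w/c = 146 / 348 = 0.42

0.42


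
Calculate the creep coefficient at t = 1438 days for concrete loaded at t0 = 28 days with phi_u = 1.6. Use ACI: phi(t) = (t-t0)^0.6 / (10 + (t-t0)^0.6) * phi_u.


dt = 1438 - 28 = 1410
phi = 1410^0.6 / (10 + 1410^0.6) * 1.6
= 1.417

1.417


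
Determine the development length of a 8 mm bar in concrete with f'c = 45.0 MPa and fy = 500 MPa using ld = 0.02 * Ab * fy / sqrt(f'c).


Ab = pi * 8^2 / 4 = 50.265 mm2
ld = 0.02 * 50.265 * 500 / sqrt(45.0)
= 74.9 mm

74.9


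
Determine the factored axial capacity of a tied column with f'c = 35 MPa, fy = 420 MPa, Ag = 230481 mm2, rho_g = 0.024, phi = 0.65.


Ast = rho * Ag = 0.024 * 230481 = 5531.544 mm2
phi*Pn = 0.65 * 0.80 * (0.85 * 35 * (230481 - 5531.544) + 420 * 5531.544) / 1000
= 4688.06 kN

4688.06


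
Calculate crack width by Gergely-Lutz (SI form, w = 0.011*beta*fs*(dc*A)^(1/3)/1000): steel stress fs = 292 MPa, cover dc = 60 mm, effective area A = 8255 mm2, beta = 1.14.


w = 0.011 * beta * fs * (dc * A)^(1/3) / 1000
= 0.011 * 1.14 * 292 * (60 * 8255)^(1/3) / 1000
= 0.29 mm

0.29


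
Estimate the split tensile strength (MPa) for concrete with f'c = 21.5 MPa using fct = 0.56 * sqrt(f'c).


fct = 0.56 * sqrt(21.5)
= 0.56 * 4.637
= 2.597 MPa

2.597


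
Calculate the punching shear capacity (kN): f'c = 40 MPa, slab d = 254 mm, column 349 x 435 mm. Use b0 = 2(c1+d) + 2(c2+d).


b0 = 2*(349 + 254) + 2*(435 + 254) = 2584 mm
Vc = 0.33 * sqrt(40) * 2584 * 254 / 1000
= 1369.84 kN

1369.84


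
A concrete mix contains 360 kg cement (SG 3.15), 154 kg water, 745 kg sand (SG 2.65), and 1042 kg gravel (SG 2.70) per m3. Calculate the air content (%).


Vol cement = 360 / (3.15 * 1000) = 0.114286 m3
Vol water = 154 / 1000 = 0.154 m3
Vol sand = 745 / (2.65 * 1000) = 0.281132 m3
Vol gravel = 1042 / (2.70 * 1000) = 0.385926 m3
Total solid + water volume = 0.935344 m3
Air = (1 - 0.935344) * 100 = 6.47%

6.47


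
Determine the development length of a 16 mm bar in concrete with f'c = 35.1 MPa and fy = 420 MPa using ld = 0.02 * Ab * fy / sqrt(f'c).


Ab = pi * 16^2 / 4 = 201.062 mm2
ld = 0.02 * 201.062 * 420 / sqrt(35.1)
= 285.1 mm

285.1


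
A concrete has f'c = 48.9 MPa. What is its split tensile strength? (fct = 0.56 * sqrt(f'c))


fct = 0.56 * sqrt(48.9)
= 0.56 * 6.993
= 3.916 MPa

3.916


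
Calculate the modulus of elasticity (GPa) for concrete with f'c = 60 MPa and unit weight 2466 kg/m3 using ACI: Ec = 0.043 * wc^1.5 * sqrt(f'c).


Ec = 0.043 * 2466^1.5 * sqrt(60) / 1000
= 40.79 GPa

40.79


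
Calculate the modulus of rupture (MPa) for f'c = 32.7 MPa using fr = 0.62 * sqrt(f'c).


fr = 0.62 * sqrt(32.7)
= 3.545 MPa

3.545


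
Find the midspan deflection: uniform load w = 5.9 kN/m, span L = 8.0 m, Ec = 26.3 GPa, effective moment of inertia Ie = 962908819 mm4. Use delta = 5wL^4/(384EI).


Convert: L = 8.0 m = 8000 mm, Ec = 26.3 GPa = 26300 MPa
delta = 5 * 5.9 * 8000^4 / (384 * 26300 * 962908819)
= 12.43 mm

12.43


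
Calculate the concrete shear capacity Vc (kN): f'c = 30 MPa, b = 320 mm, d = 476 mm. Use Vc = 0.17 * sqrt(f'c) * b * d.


Vc = 0.17 * sqrt(30) * 320 * 476 / 1000
= 141.83 kN

141.83


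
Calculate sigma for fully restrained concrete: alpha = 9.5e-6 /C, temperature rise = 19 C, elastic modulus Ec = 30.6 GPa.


sigma = alpha * dT * Ec
= 9.5e-6 * 19 * 30.6 * 1000
= 5.523 MPa

5.523


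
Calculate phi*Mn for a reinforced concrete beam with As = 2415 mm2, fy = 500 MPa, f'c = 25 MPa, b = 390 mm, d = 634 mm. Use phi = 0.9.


a = As * fy / (0.85 * f'c * b)
= 2415 * 500 / (0.85 * 25 * 390)
= 145.7014 mm
Mn = As * fy * (d - a/2) / 10^6
= 677.5878 kN-m
phi*Mn = 0.9 * 677.5878 = 609.83 kN-m

609.83


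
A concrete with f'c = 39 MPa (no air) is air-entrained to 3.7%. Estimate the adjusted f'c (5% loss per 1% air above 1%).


Strength loss = (3.7 - 1) * 5 = 13.5%
f'c = 39 * (1 - 13.5/100)
= 33.73 MPa

33.73


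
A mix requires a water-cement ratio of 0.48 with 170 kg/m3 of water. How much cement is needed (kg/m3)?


Cement = water / (w/c)
= 170 / 0.48
= 354.2 kg/m3

354.2


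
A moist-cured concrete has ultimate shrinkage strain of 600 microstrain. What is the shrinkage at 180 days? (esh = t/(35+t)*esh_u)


esh(180) = 180 / (35 + 180) * 600
= 180 / 215 * 600
= 502.3 microstrain

502.3


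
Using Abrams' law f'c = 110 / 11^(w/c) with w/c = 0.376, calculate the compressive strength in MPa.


f'c = 110 / 11^0.376
= 110 / 2.464
= 44.65 MPa

44.65


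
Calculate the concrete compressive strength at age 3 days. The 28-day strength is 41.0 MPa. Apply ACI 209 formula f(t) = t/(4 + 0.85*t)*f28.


f(3) = 3 / (4 + 0.85 * 3) * 41.0
= 3 / 6.55 * 41.0
= 18.78 MPa

18.78


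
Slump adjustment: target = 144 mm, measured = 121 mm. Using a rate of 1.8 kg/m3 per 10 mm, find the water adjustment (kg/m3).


Difference = 144 - 121 = 23 mm
Water adjustment = 23 * 1.8 / 10 = 4.1 kg/m3

4.1


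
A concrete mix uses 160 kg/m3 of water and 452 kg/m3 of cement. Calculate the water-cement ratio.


w/c = water / cement
w/c = 160 / 452 = 0.354

0.354


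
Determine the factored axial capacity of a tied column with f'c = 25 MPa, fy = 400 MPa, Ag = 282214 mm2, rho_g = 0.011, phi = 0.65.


Ast = rho * Ag = 0.011 * 282214 = 3104.354 mm2
phi*Pn = 0.65 * 0.80 * (0.85 * 25 * (282214 - 3104.354) + 400 * 3104.354) / 1000
= 3729.87 kN

3729.87


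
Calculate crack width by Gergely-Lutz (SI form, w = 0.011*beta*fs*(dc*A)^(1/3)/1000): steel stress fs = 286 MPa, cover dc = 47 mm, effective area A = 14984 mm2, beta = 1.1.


w = 0.011 * beta * fs * (dc * A)^(1/3) / 1000
= 0.011 * 1.1 * 286 * (47 * 14984)^(1/3) / 1000
= 0.308 mm

0.308


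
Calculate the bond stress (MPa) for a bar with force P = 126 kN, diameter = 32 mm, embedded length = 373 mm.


u = P / (pi * db * ld)
= 126 * 1000 / (pi * 32 * 373)
= 3.36 MPa

3.36


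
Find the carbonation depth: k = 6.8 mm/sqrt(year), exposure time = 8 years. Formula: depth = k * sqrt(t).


depth = k * sqrt(t)
= 6.8 * sqrt(8)
= 19.23 mm

19.23


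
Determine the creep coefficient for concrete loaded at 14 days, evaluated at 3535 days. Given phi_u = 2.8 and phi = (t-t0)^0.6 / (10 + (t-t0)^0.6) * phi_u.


dt = 3535 - 14 = 3521
phi = 3521^0.6 / (10 + 3521^0.6) * 2.8
= 2.606

2.606


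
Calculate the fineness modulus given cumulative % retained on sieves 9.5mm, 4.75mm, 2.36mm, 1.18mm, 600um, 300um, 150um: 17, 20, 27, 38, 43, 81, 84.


FM = sum(cumulative % retained) / 100
= 310 / 100
= 3.1

3.1


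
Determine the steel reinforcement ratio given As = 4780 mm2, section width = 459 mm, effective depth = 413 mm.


rho = As / (b * d)
= 4780 / (459 * 413)
= 0.0252

0.0252


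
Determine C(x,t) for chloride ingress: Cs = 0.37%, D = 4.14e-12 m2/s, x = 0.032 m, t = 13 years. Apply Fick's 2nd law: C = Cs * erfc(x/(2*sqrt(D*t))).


t_seconds = 13 * 365.25 * 24 * 3600 = 410248800.0 s
arg = 0.032 / (2 * sqrt(4.14e-12 * 410248800.0))
= 0.3882
erfc(0.3882) = 0.583
C = 0.37 * 0.583 = 0.2157%

0.2157


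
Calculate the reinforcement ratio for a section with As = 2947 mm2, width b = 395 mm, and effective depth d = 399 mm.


rho = As / (b * d)
= 2947 / (395 * 399)
= 0.0187

0.0187


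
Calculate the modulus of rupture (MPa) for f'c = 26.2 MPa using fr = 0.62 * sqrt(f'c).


fr = 0.62 * sqrt(26.2)
= 3.174 MPa

3.174


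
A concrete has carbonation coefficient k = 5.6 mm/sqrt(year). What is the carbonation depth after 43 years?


depth = k * sqrt(t)
= 5.6 * sqrt(43)
= 36.72 mm

36.72


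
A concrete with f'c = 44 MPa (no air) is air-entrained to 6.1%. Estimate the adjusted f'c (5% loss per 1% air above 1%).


Strength loss = (6.1 - 1) * 5 = 25.5%
f'c = 44 * (1 - 25.5/100)
= 32.78 MPa

32.78


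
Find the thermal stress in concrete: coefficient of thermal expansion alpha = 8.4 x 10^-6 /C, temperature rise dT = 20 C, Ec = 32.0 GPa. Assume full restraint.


sigma = alpha * dT * Ec
= 8.4e-6 * 20 * 32.0 * 1000
= 5.376 MPa

5.376


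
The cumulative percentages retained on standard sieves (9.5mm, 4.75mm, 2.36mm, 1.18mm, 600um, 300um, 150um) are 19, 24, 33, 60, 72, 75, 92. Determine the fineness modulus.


FM = sum(cumulative % retained) / 100
= 375 / 100
= 3.75

3.75


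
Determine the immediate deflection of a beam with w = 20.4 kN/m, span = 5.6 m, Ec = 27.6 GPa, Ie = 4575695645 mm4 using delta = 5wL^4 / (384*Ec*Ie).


Convert: L = 5.6 m = 5600 mm, Ec = 27.6 GPa = 27600 MPa
delta = 5 * 20.4 * 5600^4 / (384 * 27600 * 4575695645)
= 2.07 mm

2.07


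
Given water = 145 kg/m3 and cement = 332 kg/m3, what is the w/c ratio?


w/c = water / cement
w/c = 145 / 332 = 0.437

0.437


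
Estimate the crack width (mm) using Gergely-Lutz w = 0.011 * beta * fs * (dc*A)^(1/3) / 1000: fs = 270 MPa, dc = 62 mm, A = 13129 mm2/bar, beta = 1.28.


w = 0.011 * beta * fs * (dc * A)^(1/3) / 1000
= 0.011 * 1.28 * 270 * (62 * 13129)^(1/3) / 1000
= 0.355 mm

0.355


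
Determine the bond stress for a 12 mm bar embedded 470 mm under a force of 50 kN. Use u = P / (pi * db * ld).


u = P / (pi * db * ld)
= 50 * 1000 / (pi * 12 * 470)
= 2.822 MPa

2.822


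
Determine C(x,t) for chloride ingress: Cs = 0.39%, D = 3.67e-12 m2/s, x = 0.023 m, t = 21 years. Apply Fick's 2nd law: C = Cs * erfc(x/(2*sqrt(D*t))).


t_seconds = 21 * 365.25 * 24 * 3600 = 662709600.0 s
arg = 0.023 / (2 * sqrt(3.67e-12 * 662709600.0))
= 0.2332
erfc(0.2332) = 0.7416
C = 0.39 * 0.7416 = 0.2892%

0.2892


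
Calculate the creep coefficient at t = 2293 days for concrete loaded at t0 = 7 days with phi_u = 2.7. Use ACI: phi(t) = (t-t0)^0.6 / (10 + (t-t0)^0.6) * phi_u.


dt = 2293 - 7 = 2286
phi = 2286^0.6 / (10 + 2286^0.6) * 2.7
= 2.462

2.462


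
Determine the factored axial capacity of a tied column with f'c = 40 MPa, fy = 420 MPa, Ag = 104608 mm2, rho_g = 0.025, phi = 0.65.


Ast = rho * Ag = 0.025 * 104608 = 2615.2 mm2
phi*Pn = 0.65 * 0.80 * (0.85 * 40 * (104608 - 2615.2) + 420 * 2615.2) / 1000
= 2374.39 kN

2374.39


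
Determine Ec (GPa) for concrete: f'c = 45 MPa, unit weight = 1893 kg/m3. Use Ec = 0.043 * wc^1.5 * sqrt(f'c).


Ec = 0.043 * 1893^1.5 * sqrt(45) / 1000
= 23.76 GPa

23.76


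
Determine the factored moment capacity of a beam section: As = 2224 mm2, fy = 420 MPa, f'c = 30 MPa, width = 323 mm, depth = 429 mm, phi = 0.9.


a = As * fy / (0.85 * f'c * b)
= 2224 * 420 / (0.85 * 30 * 323)
= 113.4074 mm
Mn = As * fy * (d - a/2) / 10^6
= 347.7545 kN-m
phi*Mn = 0.9 * 347.7545 = 312.98 kN-m

312.98


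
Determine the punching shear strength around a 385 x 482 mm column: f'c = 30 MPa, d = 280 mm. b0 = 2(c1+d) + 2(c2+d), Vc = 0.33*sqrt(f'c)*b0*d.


b0 = 2*(385 + 280) + 2*(482 + 280) = 2854 mm
Vc = 0.33 * sqrt(30) * 2854 * 280 / 1000
= 1444.4 kN

1444.4


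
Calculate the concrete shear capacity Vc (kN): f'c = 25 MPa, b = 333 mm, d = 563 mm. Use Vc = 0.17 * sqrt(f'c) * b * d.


Vc = 0.17 * sqrt(25) * 333 * 563 / 1000
= 159.36 kN

159.36


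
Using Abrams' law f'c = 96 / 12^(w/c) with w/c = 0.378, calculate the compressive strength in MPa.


f'c = 96 / 12^0.378
= 96 / 2.558
= 37.53 MPa

37.53


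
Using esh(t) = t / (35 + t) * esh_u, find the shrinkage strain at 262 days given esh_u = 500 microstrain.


esh(262) = 262 / (35 + 262) * 500
= 262 / 297 * 500
= 441.1 microstrain

441.1


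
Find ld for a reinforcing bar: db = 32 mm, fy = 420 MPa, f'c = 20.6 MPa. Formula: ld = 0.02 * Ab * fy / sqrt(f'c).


Ab = pi * 32^2 / 4 = 804.248 mm2
ld = 0.02 * 804.248 * 420 / sqrt(20.6)
= 1488.5 mm

1488.5


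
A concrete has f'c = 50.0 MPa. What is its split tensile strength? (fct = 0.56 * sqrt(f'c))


fct = 0.56 * sqrt(50.0)
= 0.56 * 7.071
= 3.96 MPa

3.96


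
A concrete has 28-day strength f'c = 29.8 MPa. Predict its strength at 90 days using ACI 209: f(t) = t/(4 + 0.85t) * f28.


f(90) = 90 / (4 + 0.85 * 90) * 29.8
= 90 / 80.5 * 29.8
= 33.32 MPa

33.32


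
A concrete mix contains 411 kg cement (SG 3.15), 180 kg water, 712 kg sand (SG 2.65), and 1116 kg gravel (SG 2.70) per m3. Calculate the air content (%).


Vol cement = 411 / (3.15 * 1000) = 0.130476 m3
Vol water = 180 / 1000 = 0.18 m3
Vol sand = 712 / (2.65 * 1000) = 0.268679 m3
Vol gravel = 1116 / (2.70 * 1000) = 0.413333 m3
Total solid + water volume = 0.992489 m3
Air = (1 - 0.992489) * 100 = 0.75%

0.75


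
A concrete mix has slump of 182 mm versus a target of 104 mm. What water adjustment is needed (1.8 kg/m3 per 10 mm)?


Difference = 104 - 182 = -78 mm
Water adjustment = -78 * 1.8 / 10 = -14.0 kg/m3

-14.0


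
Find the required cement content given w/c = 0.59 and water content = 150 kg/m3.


Cement = water / (w/c)
= 150 / 0.59
= 254.2 kg/m3

254.2


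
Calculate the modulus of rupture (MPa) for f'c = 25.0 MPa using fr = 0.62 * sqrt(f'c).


fr = 0.62 * sqrt(25.0)
= 3.1 MPa

3.1


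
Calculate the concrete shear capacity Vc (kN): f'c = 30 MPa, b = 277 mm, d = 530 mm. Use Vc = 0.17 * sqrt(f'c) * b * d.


Vc = 0.17 * sqrt(30) * 277 * 530 / 1000
= 136.7 kN

136.7


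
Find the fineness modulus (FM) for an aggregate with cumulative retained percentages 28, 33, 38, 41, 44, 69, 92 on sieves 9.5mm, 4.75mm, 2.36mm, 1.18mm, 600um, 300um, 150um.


FM = sum(cumulative % retained) / 100
= 345 / 100
= 3.45

3.45


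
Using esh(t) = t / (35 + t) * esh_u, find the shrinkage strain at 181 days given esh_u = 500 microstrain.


esh(181) = 181 / (35 + 181) * 500
= 181 / 216 * 500
= 419.0 microstrain

419.0


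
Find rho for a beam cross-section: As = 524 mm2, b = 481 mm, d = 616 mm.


rho = As / (b * d)
= 524 / (481 * 616)
= 0.0018

0.0018


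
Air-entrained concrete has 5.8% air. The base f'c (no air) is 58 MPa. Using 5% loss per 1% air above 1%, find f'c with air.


Strength loss = (5.8 - 1) * 5 = 24.0%
f'c = 58 * (1 - 24.0/100)
= 44.08 MPa

44.08


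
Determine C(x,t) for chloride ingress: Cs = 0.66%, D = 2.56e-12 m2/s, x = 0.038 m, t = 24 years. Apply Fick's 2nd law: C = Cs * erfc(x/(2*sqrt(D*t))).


t_seconds = 24 * 365.25 * 24 * 3600 = 757382400.0 s
arg = 0.038 / (2 * sqrt(2.56e-12 * 757382400.0))
= 0.4315
erfc(0.4315) = 0.5417
C = 0.66 * 0.5417 = 0.3575%

0.3575


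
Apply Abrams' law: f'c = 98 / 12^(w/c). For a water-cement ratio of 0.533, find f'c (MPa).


f'c = 98 / 12^0.533
= 98 / 3.76
= 26.06 MPa

26.06


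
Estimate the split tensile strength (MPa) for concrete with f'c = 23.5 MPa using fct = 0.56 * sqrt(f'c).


fct = 0.56 * sqrt(23.5)
= 0.56 * 4.848
= 2.715 MPa

2.715


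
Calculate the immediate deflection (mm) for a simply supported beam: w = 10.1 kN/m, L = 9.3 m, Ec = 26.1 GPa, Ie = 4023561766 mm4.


Convert: L = 9.3 m = 9300 mm, Ec = 26.1 GPa = 26100 MPa
delta = 5 * 10.1 * 9300^4 / (384 * 26100 * 4023561766)
= 9.37 mm

9.37


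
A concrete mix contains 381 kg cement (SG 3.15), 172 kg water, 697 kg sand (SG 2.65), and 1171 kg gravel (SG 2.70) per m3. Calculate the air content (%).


Vol cement = 381 / (3.15 * 1000) = 0.120952 m3
Vol water = 172 / 1000 = 0.172 m3
Vol sand = 697 / (2.65 * 1000) = 0.263019 m3
Vol gravel = 1171 / (2.70 * 1000) = 0.433704 m3
Total solid + water volume = 0.989675 m3
Air = (1 - 0.989675) * 100 = 1.03%

1.03


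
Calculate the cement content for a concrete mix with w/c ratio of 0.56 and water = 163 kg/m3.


Cement = water / (w/c)
= 163 / 0.56
= 291.1 kg/m3

291.1


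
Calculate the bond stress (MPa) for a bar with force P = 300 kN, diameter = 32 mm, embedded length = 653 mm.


u = P / (pi * db * ld)
= 300 * 1000 / (pi * 32 * 653)
= 4.57 MPa

4.57


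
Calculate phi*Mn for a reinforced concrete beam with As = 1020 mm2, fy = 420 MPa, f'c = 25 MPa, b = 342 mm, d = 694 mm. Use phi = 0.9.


a = As * fy / (0.85 * f'c * b)
= 1020 * 420 / (0.85 * 25 * 342)
= 58.9474 mm
Mn = As * fy * (d - a/2) / 10^6
= 284.6831 kN-m
phi*Mn = 0.9 * 284.6831 = 256.21 kN-m

256.21


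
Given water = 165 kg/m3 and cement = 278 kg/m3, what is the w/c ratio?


w/c = water / cement
w/c = 165 / 278 = 0.594

0.594


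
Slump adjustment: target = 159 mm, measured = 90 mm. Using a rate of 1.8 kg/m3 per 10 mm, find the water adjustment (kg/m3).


Difference = 159 - 90 = 69 mm
Water adjustment = 69 * 1.8 / 10 = 12.4 kg/m3

12.4


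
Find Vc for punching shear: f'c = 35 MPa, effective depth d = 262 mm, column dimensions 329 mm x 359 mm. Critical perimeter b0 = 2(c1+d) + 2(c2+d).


b0 = 2*(329 + 262) + 2*(359 + 262) = 2424 mm
Vc = 0.33 * sqrt(35) * 2424 * 262 / 1000
= 1239.89 kN

1239.89


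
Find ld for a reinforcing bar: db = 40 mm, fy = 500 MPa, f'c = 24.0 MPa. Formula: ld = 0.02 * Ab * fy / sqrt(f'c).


Ab = pi * 40^2 / 4 = 1256.637 mm2
ld = 0.02 * 1256.637 * 500 / sqrt(24.0)
= 2565.1 mm

2565.1


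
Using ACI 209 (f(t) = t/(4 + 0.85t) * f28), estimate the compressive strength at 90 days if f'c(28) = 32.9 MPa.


f(90) = 90 / (4 + 0.85 * 90) * 32.9
= 90 / 80.5 * 32.9
= 36.78 MPa

36.78


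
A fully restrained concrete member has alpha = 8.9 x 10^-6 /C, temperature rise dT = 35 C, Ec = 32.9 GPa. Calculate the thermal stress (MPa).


sigma = alpha * dT * Ec
= 8.9e-6 * 35 * 32.9 * 1000
= 10.248 MPa

10.248


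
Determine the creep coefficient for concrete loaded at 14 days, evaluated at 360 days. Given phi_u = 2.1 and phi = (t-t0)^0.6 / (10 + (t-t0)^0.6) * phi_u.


dt = 360 - 14 = 346
phi = 346^0.6 / (10 + 346^0.6) * 2.1
= 1.616

1.616
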